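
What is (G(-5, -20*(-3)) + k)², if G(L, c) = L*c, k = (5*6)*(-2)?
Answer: 129600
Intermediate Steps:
k = -60 (k = 30*(-2) = -60)
(G(-5, -20*(-3)) + k)² = (-(-20)*5*(-3) - 60)² = (-(-20)*(-15) - 60)² = (-5*60 - 60)² = (-300 - 60)² = (-360)² = 129600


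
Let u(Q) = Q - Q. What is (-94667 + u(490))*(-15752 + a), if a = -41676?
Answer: 5436536476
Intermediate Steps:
u(Q) = 0
(-94667 + u(490))*(-15752 + a) = (-94667 + 0)*(-15752 - 41676) = -94667*(-57428) = 5436536476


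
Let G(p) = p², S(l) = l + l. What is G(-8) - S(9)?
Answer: 46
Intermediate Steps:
S(l) = 2*l
G(-8) - S(9) = (-8)² - 2*9 = 64 - 1*18 = 64 - 18 = 46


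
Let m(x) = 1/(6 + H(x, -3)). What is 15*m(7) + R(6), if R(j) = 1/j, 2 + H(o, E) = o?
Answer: 101/66 ≈ 1.5303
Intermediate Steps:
H(o, E) = -2 + o
m(x) = 1/(4 + x) (m(x) = 1/(6 + (-2 + x)) = 1/(4 + x))
15*m(7) + R(6) = 15/(4 + 7) + 1/6 = 15/11 + ⅙ = 101/66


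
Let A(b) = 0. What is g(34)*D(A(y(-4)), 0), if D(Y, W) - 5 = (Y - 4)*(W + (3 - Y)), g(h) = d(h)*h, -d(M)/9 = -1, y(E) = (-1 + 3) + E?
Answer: -2142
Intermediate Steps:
y(E) = 2 + E
d(M) = 9 (d(M) = -9*(-1) = 9)
g(h) = 9*h
D(Y, W) = 5 + (-4 + Y)*(3 + W - Y) (D(Y, W) = 5 + (Y - 4)*(W + (3 - Y)) = 5 + (-4 + Y)*(3 + W - Y))
g(34)*D(A(y(-4)), 0) = (9*34)*(-7 - 1*0**2 - 4*0 + 7*0 + 0*0) = 306*(-7 - 1*0 + 0 + 0 + 0) = 306*(-7 + 0 + 0 + 0 + 0) = 306*(-7) = -2142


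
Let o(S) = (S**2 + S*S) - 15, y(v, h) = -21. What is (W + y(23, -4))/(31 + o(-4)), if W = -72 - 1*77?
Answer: -85/24 ≈ -3.5417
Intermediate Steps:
o(S) = -15 + 2*S**2 (o(S) = (S**2 + S**2) - 15 = 2*S**2 - 15 = -15 + 2*S**2)
W = -149 (W = -72 - 77 = -149)
(W + y(23, -4))/(31 + o(-4)) = (-149 - 21)/(31 + (-15 + 2*(-4)**2)) = -170/(31 + (-15 + 2*16)) = -170/(31 + (-15 + 32)) = -170/(31 + 17) = -170/48 = -170*1/48 = -85/24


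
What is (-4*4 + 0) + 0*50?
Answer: -16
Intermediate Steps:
(-4*4 + 0) + 0*50 = (-16 + 0) + 0 = -16 + 0 = -16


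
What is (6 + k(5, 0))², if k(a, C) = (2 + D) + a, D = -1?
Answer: 144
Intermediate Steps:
k(a, C) = 1 + a (k(a, C) = (2 - 1) + a = 1 + a)
(6 + k(5, 0))² = (6 + (1 + 5))² = (6 + 6)² = 12² = 144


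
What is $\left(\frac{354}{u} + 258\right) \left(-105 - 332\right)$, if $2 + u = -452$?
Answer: $- \frac{25515993}{227} \approx -1.1241 \cdot 10^{5}$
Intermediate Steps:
$u = -454$ ($u = -2 - 452 = -454$)
$\left(\frac{354}{u} + 258\right) \left(-105 - 332\right) = \left(\frac{354}{-454} + 258\right) \left(-105 - 332\right) = \left(354 \left(- \frac{1}{454}\right) + 258\right) \left(-437\right) = \left(- \frac{177}{227} + 258\right) \left(-437\right) = \frac{58389}{227} \left(-437\right) = - \frac{25515993}{227}$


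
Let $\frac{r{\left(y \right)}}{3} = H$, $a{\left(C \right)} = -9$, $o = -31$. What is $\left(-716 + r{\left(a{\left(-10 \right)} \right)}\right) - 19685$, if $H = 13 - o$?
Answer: $-20269$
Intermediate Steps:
$H = 44$ ($H = 13 - -31 = 13 + 31 = 44$)
$r{\left(y \right)} = 132$ ($r{\left(y \right)} = 3 \cdot 44 = 132$)
$\left(-716 + r{\left(a{\left(-10 \right)} \right)}\right) - 19685 = \left(-716 + 132\right) - 19685 = -584 - 19685 = -20269$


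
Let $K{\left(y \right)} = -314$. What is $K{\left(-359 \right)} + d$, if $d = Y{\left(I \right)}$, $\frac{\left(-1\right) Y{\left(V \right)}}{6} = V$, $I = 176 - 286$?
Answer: $346$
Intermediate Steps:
$I = -110$
$Y{\left(V \right)} = - 6 V$
$d = 660$ ($d = \left(-6\right) \left(-110\right) = 660$)
$K{\left(-359 \right)} + d = -314 + 660 = 346$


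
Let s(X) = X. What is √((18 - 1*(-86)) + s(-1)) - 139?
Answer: -139 + √103 ≈ -128.85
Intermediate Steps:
√((18 - 1*(-86)) + s(-1)) - 139 = √((18 - 1*(-86)) - 1) - 139 = √((18 + 86) - 1) - 139 = √(104 - 1) - 139 = √103 - 139 = -139 + √103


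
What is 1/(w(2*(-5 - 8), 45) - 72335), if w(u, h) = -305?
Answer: -1/72640 ≈ -1.3767e-5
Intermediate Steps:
1/(w(2*(-5 - 8), 45) - 72335) = 1/(-305 - 72335) = 1/(-72640) = -1/72640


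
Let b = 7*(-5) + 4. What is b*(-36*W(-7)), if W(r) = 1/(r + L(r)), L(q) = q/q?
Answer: -186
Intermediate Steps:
b = -31 (b = -35 + 4 = -31)
L(q) = 1
W(r) = 1/(1 + r) (W(r) = 1/(r + 1) = 1/(1 + r))
b*(-36*W(-7)) = -(-1116)/(1 - 7) = -(-1116)/(-6) = -(-1116)*(-1)/6 = -31*6 = -186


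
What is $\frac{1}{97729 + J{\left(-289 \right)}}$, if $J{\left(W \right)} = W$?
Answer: $\frac{1}{97440} \approx 1.0263 \cdot 10^{-5}$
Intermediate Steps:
$\frac{1}{97729 + J{\left(-289 \right)}} = \frac{1}{97729 - 289} = \frac{1}{97440}$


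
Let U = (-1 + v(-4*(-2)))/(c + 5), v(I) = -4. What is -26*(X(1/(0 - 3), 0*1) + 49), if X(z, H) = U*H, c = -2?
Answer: -1274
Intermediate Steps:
U = -5/3 (U = (-1 - 4)/(-2 + 5) = -5/3 ≈ -1.6667)
X(z, H) = -5*H/3
-26*(X(1/(0 - 3), 0*1) + 49) = -26*(-0 + 49) = -26*(-5/3*0 + 49) = -26*(0 + 49) = -26*49 = -1274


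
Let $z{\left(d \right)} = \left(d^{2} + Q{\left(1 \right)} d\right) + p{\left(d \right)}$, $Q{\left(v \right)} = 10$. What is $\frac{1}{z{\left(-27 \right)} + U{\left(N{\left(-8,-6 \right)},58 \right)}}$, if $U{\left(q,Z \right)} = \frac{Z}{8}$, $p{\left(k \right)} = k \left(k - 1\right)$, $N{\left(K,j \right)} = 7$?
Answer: $\frac{4}{4889} \approx 0.00081816$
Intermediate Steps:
$p{\left(k \right)} = k \left(-1 + k\right)$
$U{\left(q,Z \right)} = \frac{Z}{8}$ ($U{\left(q,Z \right)} = Z \frac{1}{8} = \frac{Z}{8}$)
$z{\left(d \right)} = d^{2} + 10 d + d \left(-1 + d\right)$ ($z{\left(d \right)} = \left(d^{2} + 10 d\right) + d \left(-1 + d\right) = d^{2} + 10 d + d \left(-1 + d\right)$)
$\frac{1}{z{\left(-27 \right)} + U{\left(N{\left(-8,-6 \right)},58 \right)}} = \frac{1}{- 27 \left(9 + 2 \left(-27\right)\right) + \frac{1}{8} \cdot 58} = \frac{1}{- 27 \left(9 - 54\right) + \frac{29}{4}} = \frac{1}{\left(-27\right) \left(-45\right) + \frac{29}{4}} = \frac{1}{1215 + \frac{29}{4}} = \frac{1}{\frac{4889}{4}} = \frac{4}{4889}$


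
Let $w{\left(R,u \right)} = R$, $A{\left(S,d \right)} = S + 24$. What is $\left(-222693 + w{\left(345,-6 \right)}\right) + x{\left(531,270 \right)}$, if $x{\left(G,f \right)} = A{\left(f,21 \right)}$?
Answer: $-222054$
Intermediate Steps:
$A{\left(S,d \right)} = 24 + S$
$x{\left(G,f \right)} = 24 + f$
$\left(-222693 + w{\left(345,-6 \right)}\right) + x{\left(531,270 \right)} = \left(-222693 + 345\right) + \left(24 + 270\right) = -222348 + 294 = -222054$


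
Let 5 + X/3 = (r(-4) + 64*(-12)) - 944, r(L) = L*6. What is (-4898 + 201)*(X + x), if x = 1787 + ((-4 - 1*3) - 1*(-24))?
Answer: 16059043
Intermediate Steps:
r(L) = 6*L
x = 1804 (x = 1787 + ((-4 - 3) + 24) = 1787 + (-7 + 24) = 1787 + 17 = 1804)
X = -5223 (X = -15 + 3*((6*(-4) + 64*(-12)) - 944) = -15 + 3*((-24 - 768) - 944) = -15 + 3*(-792 - 944) = -15 + 3*(-1736) = -15 - 5208 = -5223)
(-4898 + 201)*(X + x) = (-4898 + 201)*(-5223 + 1804) = -4697*(-3419) = 16059043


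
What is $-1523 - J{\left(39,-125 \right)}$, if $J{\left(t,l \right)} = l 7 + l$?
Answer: $-523$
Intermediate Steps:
$J{\left(t,l \right)} = 8 l$ ($J{\left(t,l \right)} = 7 l + l = 8 l$)
$-1523 - J{\left(39,-125 \right)} = -1523 - 8 \left(-125\right) = -1523 - -1000 = -1523 + 1000 = -523$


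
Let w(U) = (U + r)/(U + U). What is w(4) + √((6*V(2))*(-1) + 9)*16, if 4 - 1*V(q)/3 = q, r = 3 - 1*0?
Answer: 7/8 + 48*I*√3 ≈ 0.875 + 83.138*I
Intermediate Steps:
r = 3 (r = 3 + 0 = 3)
V(q) = 12 - 3*q
w(U) = (3 + U)/(2*U) (w(U) = (U + 3)/(U + U) = (3 + U)/((2*U)) = (3 + U)*(1/(2*U)) = (3 + U)/(2*U))
w(4) + √((6*V(2))*(-1) + 9)*16 = (½)*(3 + 4)/4 + √((6*(12 - 3*2))*(-1) + 9)*16 = (½)*(¼)*7 + √((6*(12 - 6))*(-1) + 9)*16 = 7/8 + √((6*6)*(-1) + 9)*16 = 7/8 + √(36*(-1) + 9)*16 = 7/8 + √(-36 + 9)*16 = 7/8 + √(-27)*16 = 7/8 + (3*I*√3)*16 = 7/8 + 48*I*√3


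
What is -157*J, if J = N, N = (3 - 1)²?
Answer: -628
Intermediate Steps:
N = 4 (N = 2² = 4)
J = 4
-157*J = -157*4 = -628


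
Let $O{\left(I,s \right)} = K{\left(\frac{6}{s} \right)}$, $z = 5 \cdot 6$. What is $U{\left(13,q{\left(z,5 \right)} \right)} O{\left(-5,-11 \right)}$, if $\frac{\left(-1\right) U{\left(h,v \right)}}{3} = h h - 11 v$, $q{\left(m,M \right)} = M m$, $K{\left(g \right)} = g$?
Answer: $- \frac{26658}{11} \approx -2423.5$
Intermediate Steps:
$z = 30$
$O{\left(I,s \right)} = \frac{6}{s}$
$U{\left(h,v \right)} = - 3 h^{2} + 33 v$ ($U{\left(h,v \right)} = - 3 \left(h h - 11 v\right) = - 3 \left(h^{2} - 11 v\right) = - 3 h^{2} + 33 v$)
$U{\left(13,q{\left(z,5 \right)} \right)} O{\left(-5,-11 \right)} = \left(- 3 \cdot 13^{2} + 33 \cdot 5 \cdot 30\right) \frac{6}{-11} = \left(\left(-3\right) 169 + 33 \cdot 150\right) 6 \left(- \frac{1}{11}\right) = \left(-507 + 4950\right) \left(- \frac{6}{11}\right) = 4443 \left(- \frac{6}{11}\right) = - \frac{26658}{11}$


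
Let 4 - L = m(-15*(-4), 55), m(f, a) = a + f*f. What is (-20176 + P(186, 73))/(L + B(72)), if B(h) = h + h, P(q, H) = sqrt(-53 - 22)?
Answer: 20176/3507 - 5*I*sqrt(3)/3507 ≈ 5.7531 - 0.0024694*I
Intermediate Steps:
P(q, H) = 5*I*sqrt(3) (P(q, H) = sqrt(-75) = 5*I*sqrt(3))
m(f, a) = a + f**2
L = -3651 (L = 4 - (55 + (-15*(-4))**2) = 4 - (55 + 60**2) = 4 - (55 + 3600) = 4 - 1*3655 = 4 - 3655 = -3651)
B(h) = 2*h
(-20176 + P(186, 73))/(L + B(72)) = (-20176 + 5*I*sqrt(3))/(-3651 + 2*72) = (-20176 + 5*I*sqrt(3))/(-3651 + 144) = (-20176 + 5*I*sqrt(3))/(-3507) = (-20176 + 5*I*sqrt(3))*(-1/3507) = 20176/3507 - 5*I*sqrt(3)/3507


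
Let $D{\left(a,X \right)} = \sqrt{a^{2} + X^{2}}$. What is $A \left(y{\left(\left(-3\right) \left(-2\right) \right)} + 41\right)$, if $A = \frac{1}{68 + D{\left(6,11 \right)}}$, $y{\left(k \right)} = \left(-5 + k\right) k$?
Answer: $\frac{3196}{4467} - \frac{47 \sqrt{157}}{4467} \approx 0.58363$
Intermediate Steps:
$D{\left(a,X \right)} = \sqrt{X^{2} + a^{2}}$
$y{\left(k \right)} = k \left(-5 + k\right)$
$A = \frac{1}{68 + \sqrt{157}}$ ($A = \frac{1}{68 + \sqrt{11^{2} + 6^{2}}} = \frac{1}{68 + \sqrt{121 + 36}} = \frac{1}{68 + \sqrt{157}} \approx 0.012418$)
$A \left(y{\left(\left(-3\right) \left(-2\right) \right)} + 41\right) = \left(\frac{68}{4467} - \frac{\sqrt{157}}{4467}\right) \left(\left(-3\right) \left(-2\right) \left(-5 - -6\right) + 41\right) = \left(\frac{68}{4467} - \frac{\sqrt{157}}{4467}\right) \left(6 \left(-5 + 6\right) + 41\right) = \left(\frac{68}{4467} - \frac{\sqrt{157}}{4467}\right) \left(6 \cdot 1 + 41\right) = \left(\frac{68}{4467} - \frac{\sqrt{157}}{4467}\right) \left(6 + 41\right) = \left(\frac{68}{4467} - \frac{\sqrt{157}}{4467}\right) 47 = \frac{3196}{4467} - \frac{47 \sqrt{157}}{4467}$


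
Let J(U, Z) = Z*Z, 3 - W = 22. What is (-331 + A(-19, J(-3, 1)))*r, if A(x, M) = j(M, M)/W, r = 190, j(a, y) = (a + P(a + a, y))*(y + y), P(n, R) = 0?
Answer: -62910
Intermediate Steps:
W = -19 (W = 3 - 1*22 = 3 - 22 = -19)
j(a, y) = 2*a*y (j(a, y) = (a + 0)*(y + y) = a*(2*y) = 2*a*y)
J(U, Z) = Z²
A(x, M) = -2*M²/19 (A(x, M) = (2*M*M)/(-19) = (2*M²)*(-1/19) = -2*M²/19)
(-331 + A(-19, J(-3, 1)))*r = (-331 - 2*(1²)²/19)*190 = (-331 - 2/19*1²)*190 = (-331 - 2/19*1)*190 = (-331 - 2/19)*190 = -6291/19*190 = -62910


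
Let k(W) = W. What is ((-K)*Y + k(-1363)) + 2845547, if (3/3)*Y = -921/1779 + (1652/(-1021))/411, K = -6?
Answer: 235916444130518/82947061 ≈ 2.8442e+6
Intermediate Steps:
Y = -129806353/248841183 (Y = -921/1779 + (1652/(-1021))/411 = -921*1/1779 + (1652*(-1/1021))*(1/411) = -307/593 - 1652/1021*1/411 = -307/593 - 1652/419631 = -129806353/248841183 ≈ -0.52164)
((-K)*Y + k(-1363)) + 2845547 = (-1*(-6)*(-129806353/248841183) - 1363) + 2845547 = (6*(-129806353/248841183) - 1363) + 2845547 = (-259612706/82947061 - 1363) + 2845547 = -113316456849/82947061 + 2845547 = 235916444130518/82947061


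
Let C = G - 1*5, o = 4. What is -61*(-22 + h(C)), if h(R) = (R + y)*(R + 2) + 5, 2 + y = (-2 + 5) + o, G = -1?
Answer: 793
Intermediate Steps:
y = 5 (y = -2 + ((-2 + 5) + 4) = -2 + (3 + 4) = -2 + 7 = 5)
C = -6 (C = -1 - 1*5 = -1 - 5 = -6)
h(R) = 5 + (2 + R)*(5 + R) (h(R) = (R + 5)*(R + 2) + 5 = (5 + R)*(2 + R) + 5 = (2 + R)*(5 + R) + 5 = 5 + (2 + R)*(5 + R))
-61*(-22 + h(C)) = -61*(-22 + (15 + (-6)² + 7*(-6))) = -61*(-22 + (15 + 36 - 42)) = -61*(-22 + 9) = -61*(-13) = 793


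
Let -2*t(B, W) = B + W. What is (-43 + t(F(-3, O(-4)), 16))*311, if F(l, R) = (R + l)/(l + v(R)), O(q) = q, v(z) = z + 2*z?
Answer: -478007/30 ≈ -15934.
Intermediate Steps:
v(z) = 3*z
F(l, R) = (R + l)/(l + 3*R)
t(B, W) = -B/2 - W/2 (t(B, W) = -(B + W)/2 = -B/2 - W/2)
(-43 + t(F(-3, O(-4)), 16))*311 = (-43 + (-(-4 - 3)/(2*(-3 + 3*(-4))) - ½*16))*311 = (-43 + (-(-7)/(2*(-3 - 12)) - 8))*311 = (-43 + (-(-7)/(2*(-15)) - 8))*311 = (-43 + (-(-1)*(-7)/30 - 8))*311 = (-43 + (-½*7/15 - 8))*311 = (-43 + (-7/30 - 8))*311 = (-43 - 247/30)*311 = -1537/30*311 = -478007/30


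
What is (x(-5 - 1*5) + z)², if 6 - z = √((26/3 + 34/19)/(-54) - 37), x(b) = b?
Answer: (684 + I*√1087579)²/29241 ≈ -21.194 + 48.789*I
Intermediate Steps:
z = 6 - I*√1087579/171 (z = 6 - √((26/3 + 34/19)/(-54) - 37) = 6 - √((26*(⅓) + 34*(1/19))*(-1/54) - 37) = 6 - √((26/3 + 34/19)*(-1/54) - 37) = 6 - √((596/57)*(-1/54) - 37) = 6 - √(-298/1539 - 37) = 6 - √(-57241/1539) = 6 - I*√1087579/171 ≈ 6.0 - 6.0987*I)
(x(-5 - 1*5) + z)² = ((-5 - 1*5) + (6 - I*√1087579/171))² = ((-5 - 5) + (6 - I*√1087579/171))² = (-10 + (6 - I*√1087579/171))² = (-4 - I*√1087579/171)²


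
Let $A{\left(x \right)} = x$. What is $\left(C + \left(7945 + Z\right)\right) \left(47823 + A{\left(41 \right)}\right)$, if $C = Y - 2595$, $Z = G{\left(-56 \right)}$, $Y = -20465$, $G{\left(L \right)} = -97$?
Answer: $-728107168$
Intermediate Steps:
$Z = -97$
$C = -23060$ ($C = -20465 - 2595 = -23060$)
$\left(C + \left(7945 + Z\right)\right) \left(47823 + A{\left(41 \right)}\right) = \left(-23060 + \left(7945 - 97\right)\right) \left(47823 + 41\right) = \left(-23060 + 7848\right) 47864 = \left(-15212\right) 47864 = -728107168$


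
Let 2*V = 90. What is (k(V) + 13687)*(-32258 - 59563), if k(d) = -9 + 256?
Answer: -1279433814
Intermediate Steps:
V = 45 (V = (½)*90 = 45)
k(d) = 247
(k(V) + 13687)*(-32258 - 59563) = (247 + 13687)*(-32258 - 59563) = 13934*(-91821) = -1279433814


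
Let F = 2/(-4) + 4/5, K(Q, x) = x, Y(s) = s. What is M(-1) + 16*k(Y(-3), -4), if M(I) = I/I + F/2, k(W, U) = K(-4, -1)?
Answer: -297/20 ≈ -14.850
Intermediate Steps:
F = 3/10 (F = 2*(-¼) + 4*(⅕) = -½ + ⅘ = 3/10 ≈ 0.30000)
k(W, U) = -1
M(I) = 23/20 (M(I) = I/I + (3/10)/2 = 1 + (3/10)*(½) = 1 + 3/20 = 23/20)
M(-1) + 16*k(Y(-3), -4) = 23/20 + 16*(-1) = 23/20 - 16 = -297/20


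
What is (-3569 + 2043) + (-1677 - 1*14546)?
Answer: -17749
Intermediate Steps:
(-3569 + 2043) + (-1677 - 1*14546) = -1526 + (-1677 - 14546) = -1526 - 16223 = -17749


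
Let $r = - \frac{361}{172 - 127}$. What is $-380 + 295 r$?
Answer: $- \frac{24719}{9} \approx -2746.6$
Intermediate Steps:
$r = - \frac{361}{45}$ ($r = - \frac{361}{172 - 127} = - \frac{361}{45} \approx -8.0222$)
$-380 + 295 r = -380 + 295 \left(- \frac{361}{45}\right) = -380 - \frac{21299}{9} = - \frac{24719}{9}$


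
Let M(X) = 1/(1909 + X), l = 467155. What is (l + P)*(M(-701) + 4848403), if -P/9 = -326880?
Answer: 19966511907736875/1208 ≈ 1.6529e+13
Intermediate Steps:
P = 2941920 (P = -9*(-326880) = 2941920)
(l + P)*(M(-701) + 4848403) = (467155 + 2941920)*(1/(1909 - 701) + 4848403) = 3409075*(1/1208 + 4848403) = 3409075*(5856870825/1208) = 19966511907736875/1208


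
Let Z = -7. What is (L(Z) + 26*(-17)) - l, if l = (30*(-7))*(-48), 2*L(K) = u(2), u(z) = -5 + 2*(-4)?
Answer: -21057/2 ≈ -10529.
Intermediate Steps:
u(z) = -13 (u(z) = -5 - 8 = -13)
L(K) = -13/2 (L(K) = (½)*(-13) = -13/2)
l = 10080 (l = -210*(-48) = 10080)
(L(Z) + 26*(-17)) - l = (-13/2 + 26*(-17)) - 1*10080 = (-13/2 - 442) - 10080 = -897/2 - 10080 = -21057/2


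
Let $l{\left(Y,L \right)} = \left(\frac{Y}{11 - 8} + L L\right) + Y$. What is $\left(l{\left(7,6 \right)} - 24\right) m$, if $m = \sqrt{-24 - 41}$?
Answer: $\frac{64 i \sqrt{65}}{3} \approx 171.99 i$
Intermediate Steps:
$l{\left(Y,L \right)} = L^{2} + \frac{4 Y}{3}$ ($l{\left(Y,L \right)} = \left(\frac{Y}{3} + L^{2}\right) + Y = \left(L^{2} + \frac{Y}{3}\right) + Y = L^{2} + \frac{4 Y}{3}$)
$m = i \sqrt{65}$ ($m = \sqrt{-65} = i \sqrt{65} \approx 8.0623 i$)
$\left(l{\left(7,6 \right)} - 24\right) m = \left(\left(6^{2} + \frac{4}{3} \cdot 7\right) - 24\right) i \sqrt{65} = \left(\left(36 + \frac{28}{3}\right) - 24\right) i \sqrt{65} = \left(\frac{136}{3} - 24\right) i \sqrt{65} = \frac{64 i \sqrt{65}}{3}$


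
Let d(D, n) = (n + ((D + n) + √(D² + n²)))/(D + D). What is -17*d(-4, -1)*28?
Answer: -357 + 119*√17/2 ≈ -111.68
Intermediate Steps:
d(D, n) = (D + √(D² + n²) + 2*n)/(2*D) (d(D, n) = (n + (D + n + √(D² + n²)))/((2*D)) = (D + √(D² + n²) + 2*n)*(1/(2*D)) = (D + √(D² + n²) + 2*n)/(2*D))
-17*d(-4, -1)*28 = -17*(-4 + √((-4)² + (-1)²) + 2*(-1))/(2*(-4))*28 = -17*(-1)*(-4 + √(16 + 1) - 2)/(2*4)*28 = -17*(-1)*(-4 + √17 - 2)/(2*4)*28 = -17*(-1)*(-6 + √17)/(2*4)*28 = -17*(¾ - √17/8)*28 = (-51/4 + 17*√17/8)*28 = -357 + 119*√17/2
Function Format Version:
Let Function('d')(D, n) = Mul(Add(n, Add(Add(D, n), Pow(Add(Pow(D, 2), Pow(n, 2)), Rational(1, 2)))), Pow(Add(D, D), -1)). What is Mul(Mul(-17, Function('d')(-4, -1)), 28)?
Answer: Add(-357, Mul(Rational(119, 2), Pow(17, Rational(1, 2)))) ≈ -111.68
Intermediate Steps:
Function('d')(D, n) = Mul(Rational(1, 2), Pow(D, -1), Add(D, Pow(Add(Pow(D, 2), Pow(n, 2)), Rational(1, 2)), Mul(2, n))) (Function('d')(D, n) = Mul(Add(n, Add(D, n, Pow(Add(Pow(D, 2), Pow(n, 2)), Rational(1, 2)))), Pow(Mul(2, D), -1)) = Mul(Add(D, Pow(Add(Pow(D, 2), Pow(n, 2)), Rational(1, 2)), Mul(2, n)), Mul(Rational(1, 2), Pow(D, -1))) = Mul(Rational(1, 2), Pow(D, -1), Add(D, Pow(Add(Pow(D, 2), Pow(n, 2)), Rational(1, 2)), Mul(2, n))))
Mul(Mul(-17, Function('d')(-4, -1)), 28) = Mul(Mul(-17, Mul(Rational(1, 2), Pow(-4, -1), Add(-4, Pow(Add(Pow(-4, 2), Pow(-1, 2)), Rational(1, 2)), Mul(2, -1)))), 28) = Mul(Mul(-17, Mul(Rational(1, 2), Rational(-1, 4), Add(-4, Pow(Add(16, 1), Rational(1, 2)), -2))), 28) = Mul(Mul(-17, Mul(Rational(1, 2), Rational(-1, 4), Add(-4, Pow(17, Rational(1, 2)), -2))), 28) = Mul(Mul(-17, Mul(Rational(1, 2), Rational(-1, 4), Add(-6, Pow(17, Rational(1, 2))))), 28) = Mul(Mul(-17, Add(Rational(3, 4), Mul(Rational(-1, 8), Pow(17, Rational(1, 2))))), 28) = Mul(Add(Rational(-51, 4), Mul(Rational(17, 8), Pow(17, Rational(1, 2)))), 28) = Add(-357, Mul(Rational(119, 2), Pow(17, Rational(1, 2))))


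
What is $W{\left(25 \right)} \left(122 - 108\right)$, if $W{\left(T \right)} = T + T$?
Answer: $700$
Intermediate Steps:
$W{\left(T \right)} = 2 T$
$W{\left(25 \right)} \left(122 - 108\right) = 2 \cdot 25 \left(122 - 108\right) = 50 \left(122 - 108\right) = 50 \cdot 14 = 700$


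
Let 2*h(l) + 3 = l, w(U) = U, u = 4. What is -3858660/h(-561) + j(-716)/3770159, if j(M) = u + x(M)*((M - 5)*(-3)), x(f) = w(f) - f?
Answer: 2424626954678/177197473 ≈ 13683.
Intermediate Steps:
x(f) = 0 (x(f) = f - f = 0)
j(M) = 4 (j(M) = 4 + 0*((M - 5)*(-3)) = 4 + 0*((-5 + M)*(-3)) = 4 + 0*(15 - 3*M) = 4 + 0 = 4)
h(l) = -3/2 + l/2
-3858660/h(-561) + j(-716)/3770159 = -3858660/(-3/2 + (1/2)*(-561)) + 4/3770159 = -3858660/(-3/2 - 561/2) + 4*(1/3770159) = -3858660/(-282) + 4/3770159 = -3858660*(-1/282) + 4/3770159 = 643110/47 + 4/3770159 = 2424626954678/177197473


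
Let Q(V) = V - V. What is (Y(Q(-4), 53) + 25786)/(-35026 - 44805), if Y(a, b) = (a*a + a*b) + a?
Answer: -25786/79831 ≈ -0.32301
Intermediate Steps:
Q(V) = 0
Y(a, b) = a + a**2 + a*b (Y(a, b) = (a**2 + a*b) + a = a + a**2 + a*b)
(Y(Q(-4), 53) + 25786)/(-35026 - 44805) = (0*(1 + 0 + 53) + 25786)/(-35026 - 44805) = (0*54 + 25786)/(-79831) = (0 + 25786)*(-1/79831) = 25786*(-1/79831) = -25786/79831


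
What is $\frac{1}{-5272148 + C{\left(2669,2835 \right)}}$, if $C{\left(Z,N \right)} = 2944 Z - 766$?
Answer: $\frac{1}{2584622} \approx 3.869 \cdot 10^{-7}$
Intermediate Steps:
$C{\left(Z,N \right)} = -766 + 2944 Z$
$\frac{1}{-5272148 + C{\left(2669,2835 \right)}} = \frac{1}{-5272148 + \left(-766 + 2944 \cdot 2669\right)} = \frac{1}{-5272148 + \left(-766 + 7857536\right)} = \frac{1}{-5272148 + 7856770} = \frac{1}{2584622}$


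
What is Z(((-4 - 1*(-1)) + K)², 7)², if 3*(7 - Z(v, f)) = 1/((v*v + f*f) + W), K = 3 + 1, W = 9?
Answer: 1532644/31329 ≈ 48.921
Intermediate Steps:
K = 4
Z(v, f) = 7 - 1/(3*(9 + f² + v²)) (Z(v, f) = 7 - 1/(3*((v*v + f*f) + 9)) = 7 - 1/(3*((v² + f²) + 9)) = 7 - 1/(3*((f² + v²) + 9)) = 7 - 1/(3*(9 + f² + v²)))
Z(((-4 - 1*(-1)) + K)², 7)² = ((188/3 + 7*7² + 7*(((-4 - 1*(-1)) + 4)²)²)/(9 + 7² + (((-4 - 1*(-1)) + 4)²)²))² = ((188/3 + 7*49 + 7*(((-4 + 1) + 4)²)²)/(9 + 49 + (((-4 + 1) + 4)²)²))² = ((188/3 + 343 + 7*((-3 + 4)²)²)/(9 + 49 + ((-3 + 4)²)²))² = ((188/3 + 343 + 7*(1²)²)/(9 + 49 + (1²)²))² = ((188/3 + 343 + 7*1²)/(9 + 49 + 1²))² = ((188/3 + 343 + 7*1)/(9 + 49 + 1))² = ((188/3 + 343 + 7)/59)² = ((1/59)*(1238/3))² = (1238/177)² = 1532644/31329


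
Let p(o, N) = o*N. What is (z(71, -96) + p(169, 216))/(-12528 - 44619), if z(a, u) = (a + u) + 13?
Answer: -12164/19049 ≈ -0.63856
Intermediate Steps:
p(o, N) = N*o
z(a, u) = 13 + a + u
(z(71, -96) + p(169, 216))/(-12528 - 44619) = ((13 + 71 - 96) + 216*169)/(-12528 - 44619) = (-12 + 36504)/(-57147) = 36492*(-1/57147) = -12164/19049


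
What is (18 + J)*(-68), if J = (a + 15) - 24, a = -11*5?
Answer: 3128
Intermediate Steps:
a = -55
J = -64 (J = (-55 + 15) - 24 = -40 - 24 = -64)
(18 + J)*(-68) = (18 - 64)*(-68) = -46*(-68) = 3128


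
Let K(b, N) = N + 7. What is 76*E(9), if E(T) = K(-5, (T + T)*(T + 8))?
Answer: 23788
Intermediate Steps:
K(b, N) = 7 + N
E(T) = 7 + 2*T*(8 + T) (E(T) = 7 + (T + T)*(T + 8) = 7 + (2*T)*(8 + T) = 7 + 2*T*(8 + T))
76*E(9) = 76*(7 + 2*9*(8 + 9)) = 76*(7 + 2*9*17) = 76*(7 + 306) = 76*313 = 23788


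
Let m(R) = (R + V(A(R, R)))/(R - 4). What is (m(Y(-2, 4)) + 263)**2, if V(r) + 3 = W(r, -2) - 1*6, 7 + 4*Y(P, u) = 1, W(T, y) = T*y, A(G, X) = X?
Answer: 8456464/121 ≈ 69888.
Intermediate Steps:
Y(P, u) = -3/2 (Y(P, u) = -7/4 + (1/4)*1 = -7/4 + 1/4 = -3/2)
V(r) = -9 - 2*r (V(r) = -3 + (r*(-2) - 1*6) = -3 + (-2*r - 6) = -3 + (-6 - 2*r) = -9 - 2*r)
m(R) = (-9 - R)/(-4 + R) (m(R) = (R + (-9 - 2*R))/(R - 4) = (-9 - R)/(-4 + R))
(m(Y(-2, 4)) + 263)**2 = ((-9 - 1*(-3/2))/(-4 - 3/2) + 263)**2 = ((-9 + 3/2)/(-11/2) + 263)**2 = (-2/11*(-15/2) + 263)**2 = (15/11 + 263)**2 = (2908/11)**2 = 8456464/121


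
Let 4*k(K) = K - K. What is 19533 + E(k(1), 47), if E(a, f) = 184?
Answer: 19717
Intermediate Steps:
k(K) = 0 (k(K) = (K - K)/4 = (¼)*0 = 0)
19533 + E(k(1), 47) = 19533 + 184 = 19717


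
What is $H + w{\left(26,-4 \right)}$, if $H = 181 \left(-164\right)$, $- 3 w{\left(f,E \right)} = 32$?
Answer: $- \frac{89084}{3} \approx -29695.0$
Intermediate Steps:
$w{\left(f,E \right)} = - \frac{32}{3}$ ($w{\left(f,E \right)} = \left(- \frac{1}{3}\right) 32 = - \frac{32}{3}$)
$H = -29684$
$H + w{\left(26,-4 \right)} = -29684 - \frac{32}{3} = - \frac{89084}{3}$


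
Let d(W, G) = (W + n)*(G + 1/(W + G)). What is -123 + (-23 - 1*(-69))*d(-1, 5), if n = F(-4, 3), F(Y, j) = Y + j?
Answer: -606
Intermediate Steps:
n = -1 (n = -4 + 3 = -1)
d(W, G) = (-1 + W)*(G + 1/(G + W)) (d(W, G) = (W - 1)*(G + 1/(W + G)) = (-1 + W)*(G + 1/(G + W)))
-123 + (-23 - 1*(-69))*d(-1, 5) = -123 + (-23 - 1*(-69))*((-1 - 1 - 1*5**2 + 5*(-1)**2 - 1*5**2 - 1*5*(-1))/(5 - 1)) = -123 + (-23 + 69)*((-1 - 1 - 1*25 + 5*1 - 1*25 + 5)/4) = -123 + 46*((-1 - 1 - 25 + 5 - 25 + 5)/4) = -123 + 46*((1/4)*(-42)) = -123 + 46*(-21/2) = -123 - 483 = -606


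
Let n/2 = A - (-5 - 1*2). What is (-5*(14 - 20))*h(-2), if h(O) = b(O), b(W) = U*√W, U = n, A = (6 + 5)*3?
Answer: 2400*I*√2 ≈ 3394.1*I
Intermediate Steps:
A = 33 (A = 11*3 = 33)
n = 80 (n = 2*(33 - (-5 - 1*2)) = 2*(33 - (-5 - 2)) = 2*(33 - 1*(-7)) = 2*(33 + 7) = 2*40 = 80)
U = 80
b(W) = 80*√W
h(O) = 80*√O
(-5*(14 - 20))*h(-2) = (-5*(14 - 20))*(80*√(-2)) = (-5*(-6))*(80*(I*√2)) = 30*(80*I*√2) = 2400*I*√2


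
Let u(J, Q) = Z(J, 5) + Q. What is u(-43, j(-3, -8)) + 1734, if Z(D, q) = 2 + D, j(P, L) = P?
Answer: 1690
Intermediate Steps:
u(J, Q) = 2 + J + Q (u(J, Q) = (2 + J) + Q = 2 + J + Q)
u(-43, j(-3, -8)) + 1734 = (2 - 43 - 3) + 1734 = -44 + 1734 = 1690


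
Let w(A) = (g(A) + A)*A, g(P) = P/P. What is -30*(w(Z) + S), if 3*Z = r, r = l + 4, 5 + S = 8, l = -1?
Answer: -150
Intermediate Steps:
S = 3 (S = -5 + 8 = 3)
g(P) = 1
r = 3 (r = -1 + 4 = 3)
Z = 1 (Z = (⅓)*3 = 1)
w(A) = A*(1 + A) (w(A) = (1 + A)*A = A*(1 + A))
-30*(w(Z) + S) = -30*(1*(1 + 1) + 3) = -30*(1*2 + 3) = -30*(2 + 3) = -30*5 = -150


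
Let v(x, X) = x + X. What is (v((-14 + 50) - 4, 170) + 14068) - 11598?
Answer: 2672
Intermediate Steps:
v(x, X) = X + x
(v((-14 + 50) - 4, 170) + 14068) - 11598 = ((170 + ((-14 + 50) - 4)) + 14068) - 11598 = ((170 + (36 - 4)) + 14068) - 11598 = ((170 + 32) + 14068) - 11598 = (202 + 14068) - 11598 = 14270 - 11598 = 2672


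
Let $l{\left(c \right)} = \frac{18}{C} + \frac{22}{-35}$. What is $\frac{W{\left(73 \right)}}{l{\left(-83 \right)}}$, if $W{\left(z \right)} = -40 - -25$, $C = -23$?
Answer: $\frac{12075}{1136} \approx 10.629$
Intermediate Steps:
$l{\left(c \right)} = - \frac{1136}{805}$ ($l{\left(c \right)} = \frac{18}{-23} + \frac{22}{-35} = 18 \left(- \frac{1}{23}\right) + 22 \left(- \frac{1}{35}\right) = - \frac{18}{23} - \frac{22}{35} = - \frac{1136}{805}$)
$W{\left(z \right)} = -15$ ($W{\left(z \right)} = -40 + 25 = -15$)
$\frac{W{\left(73 \right)}}{l{\left(-83 \right)}} = - \frac{15}{- \frac{1136}{805}} = \left(-15\right) \left(- \frac{805}{1136}\right) = \frac{12075}{1136}$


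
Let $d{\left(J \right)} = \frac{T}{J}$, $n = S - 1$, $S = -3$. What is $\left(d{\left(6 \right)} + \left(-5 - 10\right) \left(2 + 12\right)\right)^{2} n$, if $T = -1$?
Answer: $- \frac{1590121}{9} \approx -1.7668 \cdot 10^{5}$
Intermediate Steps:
$n = -4$ ($n = -3 - 1 = -4$)
$d{\left(J \right)} = - \frac{1}{J}$
$\left(d{\left(6 \right)} + \left(-5 - 10\right) \left(2 + 12\right)\right)^{2} n = \left(- \frac{1}{6} + \left(-5 - 10\right) \left(2 + 12\right)\right)^{2} \left(-4\right) = \left(\left(-1\right) \frac{1}{6} - 210\right)^{2} \left(-4\right) = \left(- \frac{1}{6} - 210\right)^{2} \left(-4\right) = \left(- \frac{1261}{6}\right)^{2} \left(-4\right) = \frac{1590121}{36} \left(-4\right) = - \frac{1590121}{9}$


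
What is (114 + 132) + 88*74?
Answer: 6758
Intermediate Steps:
(114 + 132) + 88*74 = 246 + 6512 = 6758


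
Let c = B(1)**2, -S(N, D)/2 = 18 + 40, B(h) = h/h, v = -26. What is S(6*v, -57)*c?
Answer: -116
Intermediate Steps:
B(h) = 1
S(N, D) = -116 (S(N, D) = -2*(18 + 40) = -2*58 = -116)
c = 1 (c = 1**2 = 1)
S(6*v, -57)*c = -116*1 = -116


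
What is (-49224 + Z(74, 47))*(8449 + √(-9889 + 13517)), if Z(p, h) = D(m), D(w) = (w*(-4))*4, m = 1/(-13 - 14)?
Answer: -11228991368/27 - 2658064*√907/27 ≈ -4.1885e+8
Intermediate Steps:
m = -1/27 (m = 1/(-27) = -1/27 ≈ -0.037037)
D(w) = -16*w (D(w) = -4*w*4 = -16*w)
Z(p, h) = 16/27 (Z(p, h) = -16*(-1/27) = 16/27)
(-49224 + Z(74, 47))*(8449 + √(-9889 + 13517)) = (-49224 + 16/27)*(8449 + √(-9889 + 13517)) = -1329032*(8449 + √3628)/27 = -1329032*(8449 + 2*√907)/27 = -11228991368/27 - 2658064*√907/27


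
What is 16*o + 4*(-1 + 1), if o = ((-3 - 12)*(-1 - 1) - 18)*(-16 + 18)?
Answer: 384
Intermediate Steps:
o = 24 (o = (-15*(-2) - 18)*2 = (30 - 18)*2 = 12*2 = 24)
16*o + 4*(-1 + 1) = 16*24 + 4*(-1 + 1) = 384 + 4*0 = 384 + 0 = 384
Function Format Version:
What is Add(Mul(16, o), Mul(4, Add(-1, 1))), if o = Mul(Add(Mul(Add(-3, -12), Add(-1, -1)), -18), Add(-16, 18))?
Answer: 384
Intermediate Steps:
o = 24 (o = Mul(Add(Mul(-15, -2), -18), 2) = Mul(Add(30, -18), 2) = Mul(12, 2) = 24)
Add(Mul(16, o), Mul(4, Add(-1, 1))) = Add(Mul(16, 24), Mul(4, Add(-1, 1))) = Add(384, Mul(4, 0)) = Add(384, 0) = 384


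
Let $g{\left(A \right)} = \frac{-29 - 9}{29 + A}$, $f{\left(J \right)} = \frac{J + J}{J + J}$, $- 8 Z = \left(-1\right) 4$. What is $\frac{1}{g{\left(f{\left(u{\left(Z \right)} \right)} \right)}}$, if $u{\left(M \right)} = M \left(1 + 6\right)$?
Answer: $- \frac{15}{19} \approx -0.78947$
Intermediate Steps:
$Z = \frac{1}{2}$ ($Z = - \frac{\left(-1\right) 4}{8} = \left(- \frac{1}{8}\right) \left(-4\right) = \frac{1}{2} \approx 0.5$)
$u{\left(M \right)} = 7 M$ ($u{\left(M \right)} = M 7 = 7 M$)
$f{\left(J \right)} = 1$ ($f{\left(J \right)} = \frac{2 J}{2 J} = 2 J \frac{1}{2 J} = 1$)
$g{\left(A \right)} = - \frac{38}{29 + A}$
$\frac{1}{g{\left(f{\left(u{\left(Z \right)} \right)} \right)}} = \frac{1}{\left(-38\right) \frac{1}{29 + 1}} = \frac{1}{\left(-38\right) \frac{1}{30}} = \frac{1}{- \frac{19}{15}} = - \frac{15}{19}$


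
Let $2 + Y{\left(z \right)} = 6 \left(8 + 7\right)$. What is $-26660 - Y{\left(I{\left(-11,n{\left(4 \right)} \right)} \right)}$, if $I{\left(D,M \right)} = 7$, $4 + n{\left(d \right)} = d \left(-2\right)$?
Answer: $-26748$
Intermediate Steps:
$n{\left(d \right)} = -4 - 2 d$ ($n{\left(d \right)} = -4 + d \left(-2\right) = -4 - 2 d$)
$Y{\left(z \right)} = 88$ ($Y{\left(z \right)} = -2 + 6 \left(8 + 7\right) = -2 + 6 \cdot 15 = -2 + 90 = 88$)
$-26660 - Y{\left(I{\left(-11,n{\left(4 \right)} \right)} \right)} = -26660 - 88 = -26748$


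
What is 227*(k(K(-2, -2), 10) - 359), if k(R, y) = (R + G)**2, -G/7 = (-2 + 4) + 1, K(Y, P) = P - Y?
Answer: 18614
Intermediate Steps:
G = -21 (G = -7*((-2 + 4) + 1) = -7*(2 + 1) = -7*3 = -21)
k(R, y) = (-21 + R)**2 (k(R, y) = (R - 21)**2 = (-21 + R)**2)
227*(k(K(-2, -2), 10) - 359) = 227*((-21 + (-2 - 1*(-2)))**2 - 359) = 227*((-21 + (-2 + 2))**2 - 359) = 227*((-21 + 0)**2 - 359) = 227*((-21)**2 - 359) = 227*(441 - 359) = 227*82 = 18614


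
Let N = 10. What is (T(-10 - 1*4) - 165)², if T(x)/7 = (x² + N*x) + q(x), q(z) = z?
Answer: 16641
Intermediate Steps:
T(x) = 7*x² + 77*x (T(x) = 7*((x² + 10*x) + x) = 7*(x² + 11*x) = 7*x² + 77*x)
(T(-10 - 1*4) - 165)² = (7*(-10 - 1*4)*(11 + (-10 - 1*4)) - 165)² = (7*(-10 - 4)*(11 + (-10 - 4)) - 165)² = (7*(-14)*(11 - 14) - 165)² = (7*(-14)*(-3) - 165)² = (294 - 165)² = 129² = 16641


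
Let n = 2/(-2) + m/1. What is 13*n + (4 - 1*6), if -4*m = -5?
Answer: 5/4 ≈ 1.2500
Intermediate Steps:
m = 5/4 (m = -¼*(-5) = 5/4 ≈ 1.2500)
n = ¼ (n = 2/(-2) + (5/4)/1 = 2*(-½) + (5/4)*1 = -1 + 5/4 = ¼ ≈ 0.25000)
13*n + (4 - 1*6) = 13*(¼) + (4 - 1*6) = 13/4 + (4 - 6) = 13/4 - 2 = 5/4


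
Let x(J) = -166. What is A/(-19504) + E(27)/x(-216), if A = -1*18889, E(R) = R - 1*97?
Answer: 2250427/1618832 ≈ 1.3902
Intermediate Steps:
E(R) = -97 + R (E(R) = R - 97 = -97 + R)
A = -18889
A/(-19504) + E(27)/x(-216) = -18889/(-19504) + (-97 + 27)/(-166) = -18889*(-1/19504) - 70*(-1/166) = 18889/19504 + 35/83 = 2250427/1618832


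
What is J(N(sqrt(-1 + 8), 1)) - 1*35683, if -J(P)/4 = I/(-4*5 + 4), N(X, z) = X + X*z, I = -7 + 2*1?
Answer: -142737/4 ≈ -35684.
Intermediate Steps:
I = -5 (I = -7 + 2 = -5)
J(P) = -5/4 (J(P) = -(-20)/(-4*5 + 4) = -(-20)/(-20 + 4) = -(-20)/(-16) = -(-20)*(-1)/16 = -4*5/16 = -5/4)
J(N(sqrt(-1 + 8), 1)) - 1*35683 = -5/4 - 1*35683 = -5/4 - 35683 = -142737/4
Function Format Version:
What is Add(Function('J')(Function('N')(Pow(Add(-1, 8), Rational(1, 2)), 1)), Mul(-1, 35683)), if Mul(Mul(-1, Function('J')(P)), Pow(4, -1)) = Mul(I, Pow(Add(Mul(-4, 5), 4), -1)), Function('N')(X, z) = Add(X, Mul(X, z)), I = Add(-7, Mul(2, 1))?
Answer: Rational(-142737, 4) ≈ -35684.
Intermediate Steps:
I = -5 (I = Add(-7, 2) = -5)
Function('J')(P) = Rational(-5, 4) (Function('J')(P) = Mul(-4, Mul(-5, Pow(Add(Mul(-4, 5), 4), -1))) = Mul(-4, Mul(-5, Pow(Add(-20, 4), -1))) = Mul(-4, Mul(-5, Pow(-16, -1))) = Mul(-4, Mul(-5, Rational(-1, 16))) = Mul(-4, Rational(5, 16)) = Rational(-5, 4))
Add(Function('J')(Function('N')(Pow(Add(-1, 8), Rational(1, 2)), 1)), Mul(-1, 35683)) = Add(Rational(-5, 4), Mul(-1, 35683)) = Add(Rational(-5, 4), -35683) = Rational(-142737, 4)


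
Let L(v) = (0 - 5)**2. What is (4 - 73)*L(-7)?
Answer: -1725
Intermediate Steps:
L(v) = 25 (L(v) = (-5)**2 = 25)
(4 - 73)*L(-7) = (4 - 73)*25 = -69*25 = -1725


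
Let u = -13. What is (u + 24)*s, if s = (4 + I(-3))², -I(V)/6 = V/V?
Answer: 44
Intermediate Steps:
I(V) = -6 (I(V) = -6*V/V = -6*1 = -6)
s = 4 (s = (4 - 6)² = (-2)² = 4)
(u + 24)*s = (-13 + 24)*4 = 11*4 = 44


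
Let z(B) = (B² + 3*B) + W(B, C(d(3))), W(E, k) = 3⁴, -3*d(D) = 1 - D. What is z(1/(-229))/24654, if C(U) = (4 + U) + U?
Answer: 4247035/1292880414 ≈ 0.0032849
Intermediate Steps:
d(D) = -⅓ + D/3 (d(D) = -(1 - D)/3 = -⅓ + D/3)
C(U) = 4 + 2*U
W(E, k) = 81
z(B) = 81 + B² + 3*B (z(B) = (B² + 3*B) + 81 = 81 + B² + 3*B)
z(1/(-229))/24654 = (81 + (1/(-229))² + 3/(-229))/24654 = (81 + (-1/229)² + 3*(-1/229))*(1/24654) = (81 + 1/52441 - 3/229)*(1/24654) = (4247035/52441)*(1/24654) = 4247035/1292880414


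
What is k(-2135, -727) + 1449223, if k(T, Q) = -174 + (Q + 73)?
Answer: 1448395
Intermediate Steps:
k(T, Q) = -101 + Q (k(T, Q) = -174 + (73 + Q) = -101 + Q)
k(-2135, -727) + 1449223 = (-101 - 727) + 1449223 = -828 + 1449223 = 1448395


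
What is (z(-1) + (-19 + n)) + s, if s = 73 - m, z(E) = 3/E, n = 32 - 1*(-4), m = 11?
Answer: 76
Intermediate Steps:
n = 36 (n = 32 + 4 = 36)
s = 62 (s = 73 - 1*11 = 73 - 11 = 62)
(z(-1) + (-19 + n)) + s = (3/(-1) + (-19 + 36)) + 62 = (3*(-1) + 17) + 62 = (-3 + 17) + 62 = 14 + 62 = 76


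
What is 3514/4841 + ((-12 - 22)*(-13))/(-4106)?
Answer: 6144381/9938573 ≈ 0.61824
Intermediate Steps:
3514/4841 + ((-12 - 22)*(-13))/(-4106) = 3514*(1/4841) - 34*(-13)*(-1/4106) = 3514/4841 + 442*(-1/4106) = 3514/4841 - 221/2053 = 6144381/9938573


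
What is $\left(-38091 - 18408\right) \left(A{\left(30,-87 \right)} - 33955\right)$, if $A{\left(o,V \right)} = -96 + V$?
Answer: $1928762862$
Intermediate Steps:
$\left(-38091 - 18408\right) \left(A{\left(30,-87 \right)} - 33955\right) = \left(-38091 - 18408\right) \left(\left(-96 - 87\right) - 33955\right) = - 56499 \left(-183 - 33955\right) = \left(-56499\right) \left(-34138\right) = 1928762862$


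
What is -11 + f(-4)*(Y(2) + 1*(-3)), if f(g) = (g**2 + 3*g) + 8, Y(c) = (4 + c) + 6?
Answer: 97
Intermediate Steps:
Y(c) = 10 + c
f(g) = 8 + g**2 + 3*g
-11 + f(-4)*(Y(2) + 1*(-3)) = -11 + (8 + (-4)**2 + 3*(-4))*((10 + 2) + 1*(-3)) = -11 + (8 + 16 - 12)*(12 - 3) = -11 + 12*9 = -11 + 108 = 97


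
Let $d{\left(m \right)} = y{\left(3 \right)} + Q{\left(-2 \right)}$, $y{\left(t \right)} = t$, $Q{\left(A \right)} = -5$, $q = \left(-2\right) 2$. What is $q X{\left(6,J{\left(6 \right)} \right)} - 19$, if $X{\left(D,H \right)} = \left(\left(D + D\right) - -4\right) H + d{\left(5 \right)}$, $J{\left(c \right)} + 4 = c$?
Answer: $-139$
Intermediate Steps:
$q = -4$
$J{\left(c \right)} = -4 + c$
$d{\left(m \right)} = -2$ ($d{\left(m \right)} = 3 - 5 = -2$)
$X{\left(D,H \right)} = -2 + H \left(4 + 2 D\right)$ ($X{\left(D,H \right)} = \left(\left(D + D\right) - -4\right) H - 2 = \left(2 D + 4\right) H - 2 = \left(4 + 2 D\right) H - 2 = H \left(4 + 2 D\right) - 2 = -2 + H \left(4 + 2 D\right)$)
$q X{\left(6,J{\left(6 \right)} \right)} - 19 = - 4 \left(-2 + 4 \left(-4 + 6\right) + 2 \cdot 6 \left(-4 + 6\right)\right) - 19 = - 4 \left(-2 + 4 \cdot 2 + 2 \cdot 6 \cdot 2\right) - 19 = - 4 \left(-2 + 8 + 24\right) - 19 = \left(-4\right) 30 - 19 = -120 - 19 = -139$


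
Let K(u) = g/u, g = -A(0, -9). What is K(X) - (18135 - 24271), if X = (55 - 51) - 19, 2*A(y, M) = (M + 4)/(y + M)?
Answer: 331345/54 ≈ 6136.0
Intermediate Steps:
A(y, M) = (4 + M)/(2*(M + y)) (A(y, M) = ((M + 4)/(y + M))/2 = ((4 + M)/(M + y))/2 = (4 + M)/(2*(M + y)))
X = -15 (X = 4 - 19 = -15)
g = -5/18 (g = -(2 + (½)*(-9))/(-9 + 0) = -(2 - 9/2)/(-9) = -(-1)*(-5)/(9*2) = -1*5/18 = -5/18 ≈ -0.27778)
K(u) = -5/(18*u)
K(X) - (18135 - 24271) = -5/18/(-15) - (18135 - 24271) = -5/18*(-1/15) - 1*(-6136) = 1/54 + 6136 = 331345/54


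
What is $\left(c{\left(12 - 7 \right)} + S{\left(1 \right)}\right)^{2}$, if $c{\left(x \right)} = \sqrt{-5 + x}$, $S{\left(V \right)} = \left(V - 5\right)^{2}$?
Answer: $256$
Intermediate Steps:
$S{\left(V \right)} = \left(-5 + V\right)^{2}$
$\left(c{\left(12 - 7 \right)} + S{\left(1 \right)}\right)^{2} = \left(\sqrt{-5 + \left(12 - 7\right)} + \left(-5 + 1\right)^{2}\right)^{2} = \left(\sqrt{-5 + \left(12 - 7\right)} + \left(-4\right)^{2}\right)^{2} = \left(\sqrt{-5 + 5} + 16\right)^{2} = \left(\sqrt{0} + 16\right)^{2} = \left(0 + 16\right)^{2} = 16^{2} = 256$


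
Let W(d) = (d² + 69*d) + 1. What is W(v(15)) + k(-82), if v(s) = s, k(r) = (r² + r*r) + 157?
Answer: 14866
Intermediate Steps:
k(r) = 157 + 2*r² (k(r) = (r² + r²) + 157 = 2*r² + 157 = 157 + 2*r²)
W(d) = 1 + d² + 69*d
W(v(15)) + k(-82) = (1 + 15² + 69*15) + (157 + 2*(-82)²) = (1 + 225 + 1035) + (157 + 2*6724) = 1261 + (157 + 13448) = 1261 + 13605 = 14866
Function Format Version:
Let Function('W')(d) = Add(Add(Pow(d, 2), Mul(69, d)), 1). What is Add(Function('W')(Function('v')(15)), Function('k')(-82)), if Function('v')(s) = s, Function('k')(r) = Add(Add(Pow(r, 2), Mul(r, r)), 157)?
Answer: 14866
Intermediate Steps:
Function('k')(r) = Add(157, Mul(2, Pow(r, 2))) (Function('k')(r) = Add(Add(Pow(r, 2), Pow(r, 2)), 157) = Add(Mul(2, Pow(r, 2)), 157) = Add(157, Mul(2, Pow(r, 2))))
Function('W')(d) = Add(1, Pow(d, 2), Mul(69, d))
Add(Function('W')(Function('v')(15)), Function('k')(-82)) = Add(Add(1, Pow(15, 2), Mul(69, 15)), Add(157, Mul(2, Pow(-82, 2)))) = Add(Add(1, 225, 1035), Add(157, Mul(2, 6724))) = Add(1261, Add(157, 13448)) = Add(1261, 13605) = 14866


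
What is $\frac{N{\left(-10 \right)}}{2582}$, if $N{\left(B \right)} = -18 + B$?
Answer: $- \frac{14}{1291} \approx -0.010844$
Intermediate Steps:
$\frac{N{\left(-10 \right)}}{2582} = \frac{-18 - 10}{2582} = \left(-28\right) \frac{1}{2582} = - \frac{14}{1291}$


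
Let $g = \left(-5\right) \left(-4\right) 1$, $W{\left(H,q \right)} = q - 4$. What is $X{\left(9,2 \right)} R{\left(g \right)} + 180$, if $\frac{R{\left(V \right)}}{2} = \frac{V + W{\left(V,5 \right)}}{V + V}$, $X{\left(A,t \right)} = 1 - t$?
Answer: $\frac{3579}{20} \approx 178.95$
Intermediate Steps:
$W{\left(H,q \right)} = -4 + q$ ($W{\left(H,q \right)} = q - 4 = -4 + q$)
$g = 20$ ($g = 20 \cdot 1 = 20$)
$R{\left(V \right)} = \frac{1 + V}{V}$ ($R{\left(V \right)} = 2 \frac{V + \left(-4 + 5\right)}{V + V} = 2 \frac{V + 1}{2 V} = 2 \left(1 + V\right) \frac{1}{2 V} = 2 \frac{1 + V}{2 V} = \frac{1 + V}{V}$)
$X{\left(9,2 \right)} R{\left(g \right)} + 180 = \left(1 - 2\right) \frac{1 + 20}{20} + 180 = \left(1 - 2\right) \frac{1}{20} \cdot 21 + 180 = \left(-1\right) \frac{21}{20} + 180 = - \frac{21}{20} + 180 = \frac{3579}{20}$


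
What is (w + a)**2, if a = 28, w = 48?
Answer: 5776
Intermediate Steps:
(w + a)**2 = (48 + 28)**2 = 76**2 = 5776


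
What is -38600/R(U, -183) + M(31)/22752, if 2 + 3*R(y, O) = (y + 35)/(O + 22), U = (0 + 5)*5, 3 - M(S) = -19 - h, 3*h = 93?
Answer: 212091878923/4345632 ≈ 48806.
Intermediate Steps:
h = 31 (h = (1/3)*93 = 31)
M(S) = 53 (M(S) = 3 - (-19 - 1*31) = 3 - (-19 - 31) = 3 - 1*(-50) = 3 + 50 = 53)
U = 25 (U = 5*5 = 25)
R(y, O) = -2/3 + (35 + y)/(3*(22 + O)) (R(y, O) = -2/3 + ((y + 35)/(O + 22))/3 = -2/3 + ((35 + y)/(22 + O))/3 = -2/3 + (35 + y)/(3*(22 + O)))
-38600/R(U, -183) + M(31)/22752 = -38600*3*(22 - 183)/(-9 + 25 - 2*(-183)) + 53/22752 = -38600*(-483/(-9 + 25 + 366)) + 53*(1/22752) = -38600/((1/3)*(-1/161)*382) + 53/22752 = -38600/(-382/483) + 53/22752 = -38600*(-483/382) + 53/22752 = 9321900/191 + 53/22752 = 212091878923/4345632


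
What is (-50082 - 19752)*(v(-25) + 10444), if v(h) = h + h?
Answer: -725854596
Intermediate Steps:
v(h) = 2*h
(-50082 - 19752)*(v(-25) + 10444) = (-50082 - 19752)*(2*(-25) + 10444) = -69834*(-50 + 10444) = -69834*10394 = -725854596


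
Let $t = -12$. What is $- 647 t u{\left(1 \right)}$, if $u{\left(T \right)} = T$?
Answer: $7764$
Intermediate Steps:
$- 647 t u{\left(1 \right)} = - 647 \left(\left(-12\right) 1\right) = \left(-647\right) \left(-12\right) = 7764$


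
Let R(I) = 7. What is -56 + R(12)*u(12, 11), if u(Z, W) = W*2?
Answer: 98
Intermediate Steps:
u(Z, W) = 2*W
-56 + R(12)*u(12, 11) = -56 + 7*(2*11) = -56 + 7*22 = -56 + 154 = 98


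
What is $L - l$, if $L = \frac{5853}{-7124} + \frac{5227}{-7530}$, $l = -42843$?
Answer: $\frac{1149088292861}{26821860} \approx 42842.0$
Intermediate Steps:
$L = - \frac{40655119}{26821860}$ ($L = 5853 \left(- \frac{1}{7124}\right) + 5227 \left(- \frac{1}{7530}\right) = - \frac{5853}{7124} - \frac{5227}{7530} = - \frac{40655119}{26821860} \approx -1.5157$)
$L - l = - \frac{40655119}{26821860} - -42843 = - \frac{40655119}{26821860} + 42843 = \frac{1149088292861}{26821860}$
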